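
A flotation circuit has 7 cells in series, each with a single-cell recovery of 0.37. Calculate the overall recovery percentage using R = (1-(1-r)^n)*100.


96.061%

Complement of single-cell recovery:
1 - r = 1 - 0.37 = 0.63
Raise to power n:
(1 - r)^7 = 0.63^7 = 0.03938980639
Overall recovery:
R = (1 - 0.03938980639) * 100
= 96.061%


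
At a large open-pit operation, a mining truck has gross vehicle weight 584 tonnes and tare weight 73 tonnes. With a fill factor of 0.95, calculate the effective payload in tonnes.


Maximum payload = gross - tare
= 584 - 73 = 511 tonnes
Effective payload = max payload * fill factor
= 511 * 0.95
= 485.45 tonnes

485.45 tonnes


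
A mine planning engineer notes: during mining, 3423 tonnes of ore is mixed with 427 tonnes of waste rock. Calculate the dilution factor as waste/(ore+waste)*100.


11.0909%

Total material = ore + waste
= 3423 + 427 = 3850 tonnes
Dilution = waste / total * 100
= 427 / 3850 * 100
= 0.1109090909 * 100
= 11.0909%


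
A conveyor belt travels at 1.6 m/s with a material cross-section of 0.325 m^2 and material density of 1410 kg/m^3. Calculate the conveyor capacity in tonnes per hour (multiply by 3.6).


2639.52 t/h

Volumetric flow = speed * area
= 1.6 * 0.325 = 0.52 m^3/s
Mass flow = volumetric * density
= 0.52 * 1410 = 733.2 kg/s
Convert to t/h: multiply by 3.6
Capacity = 733.2 * 3.6
= 2639.52 t/h


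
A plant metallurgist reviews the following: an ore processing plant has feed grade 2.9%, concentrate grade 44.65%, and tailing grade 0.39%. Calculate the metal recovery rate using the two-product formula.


Using the two-product formula:
R = 100 * c * (f - t) / (f * (c - t))
Numerator = 100 * 44.65 * (2.9 - 0.39)
= 100 * 44.65 * 2.51
= 11207.15
Denominator = 2.9 * (44.65 - 0.39)
= 2.9 * 44.26
= 128.354
R = 11207.15 / 128.354
= 87.3144%

87.3144%


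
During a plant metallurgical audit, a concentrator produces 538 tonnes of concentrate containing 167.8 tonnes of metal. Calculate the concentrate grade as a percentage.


Grade = (metal in concentrate / concentrate mass) * 100
= (167.8 / 538) * 100
= 0.3118959108 * 100
= 31.1896%

31.1896%


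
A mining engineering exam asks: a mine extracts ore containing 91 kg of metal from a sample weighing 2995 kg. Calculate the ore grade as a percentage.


Ore grade = (metal mass / ore mass) * 100
= (91 / 2995) * 100
= 0.03038397329 * 100
= 3.0384%

3.0384%


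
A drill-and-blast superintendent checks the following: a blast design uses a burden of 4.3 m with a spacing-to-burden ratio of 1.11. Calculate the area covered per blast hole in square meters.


First, find the spacing:
Spacing = burden * ratio = 4.3 * 1.11
= 4.773 m
Then, calculate the area:
Area = burden * spacing = 4.3 * 4.773
= 20.5239 m^2

20.5239 m^2


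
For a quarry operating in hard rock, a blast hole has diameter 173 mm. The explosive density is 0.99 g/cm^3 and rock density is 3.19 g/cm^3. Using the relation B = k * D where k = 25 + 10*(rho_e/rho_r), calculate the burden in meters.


4.8619 m

First, compute k:
rho_e / rho_r = 0.99 / 3.19 = 0.3103448276
k = 25 + 10 * 0.3103448276 = 28.10344828
Then, compute burden:
B = k * D / 1000 = 28.10344828 * 173 / 1000
= 4861.896552 / 1000
= 4.8619 m


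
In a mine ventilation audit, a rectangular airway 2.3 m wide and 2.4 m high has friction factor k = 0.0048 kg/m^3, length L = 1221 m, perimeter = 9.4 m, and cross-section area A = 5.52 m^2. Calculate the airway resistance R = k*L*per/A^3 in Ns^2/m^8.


Compute the numerator:
k * L * per = 0.0048 * 1221 * 9.4
= 55.09152
Compute the denominator:
A^3 = 5.52^3 = 168.196608
Resistance:
R = 55.09152 / 168.196608
= 0.3275 Ns^2/m^8

0.3275 Ns^2/m^8


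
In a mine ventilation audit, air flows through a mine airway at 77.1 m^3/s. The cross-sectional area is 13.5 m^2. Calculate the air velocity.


5.7111 m/s

Velocity = flow rate / cross-sectional area
= 77.1 / 13.5
= 5.7111 m/s


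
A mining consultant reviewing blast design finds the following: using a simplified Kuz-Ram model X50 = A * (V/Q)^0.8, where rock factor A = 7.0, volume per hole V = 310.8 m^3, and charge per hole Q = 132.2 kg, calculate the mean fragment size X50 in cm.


13.8707 cm

Compute V/Q:
V/Q = 310.8 / 132.2 = 2.350983359
Raise to the power 0.8:
(V/Q)^0.8 = 2.350983359^0.8 = 1.981525401
Multiply by A:
X50 = 7.0 * 1.981525401
= 13.8707 cm


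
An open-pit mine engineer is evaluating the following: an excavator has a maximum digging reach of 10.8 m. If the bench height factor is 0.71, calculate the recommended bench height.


Bench height = reach * factor
= 10.8 * 0.71
= 7.668 m

7.668 m


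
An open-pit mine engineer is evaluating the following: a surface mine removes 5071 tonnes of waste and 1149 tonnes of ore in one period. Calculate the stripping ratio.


Stripping ratio = waste tonnage / ore tonnage
= 5071 / 1149
= 4.4134

4.4134


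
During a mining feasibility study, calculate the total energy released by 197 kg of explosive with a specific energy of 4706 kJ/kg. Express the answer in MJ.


Energy = mass * specific_energy / 1000
= 197 * 4706 / 1000
= 927082 / 1000
= 927.082 MJ

927.082 MJ


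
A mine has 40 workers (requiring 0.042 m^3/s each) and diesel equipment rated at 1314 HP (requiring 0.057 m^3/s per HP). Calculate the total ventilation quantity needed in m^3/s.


Airflow for workers:
Q_people = 40 * 0.042 = 1.68 m^3/s
Airflow for diesel equipment:
Q_diesel = 1314 * 0.057 = 74.898 m^3/s
Total ventilation:
Q_total = 1.68 + 74.898
= 76.578 m^3/s

76.578 m^3/s


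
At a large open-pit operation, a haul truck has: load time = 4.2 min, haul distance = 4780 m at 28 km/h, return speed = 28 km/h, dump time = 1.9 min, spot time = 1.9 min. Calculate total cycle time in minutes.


28.4857 min

Convert haul speed to m/min: 28 * 1000/60 = 466.6666667 m/min
Haul time = 4780 / 466.6666667 = 10.24285714 min
Convert return speed to m/min: 28 * 1000/60 = 466.6666667 m/min
Return time = 4780 / 466.6666667 = 10.24285714 min
Total cycle time:
= 4.2 + 10.24285714 + 1.9 + 10.24285714 + 1.9
= 28.4857 min


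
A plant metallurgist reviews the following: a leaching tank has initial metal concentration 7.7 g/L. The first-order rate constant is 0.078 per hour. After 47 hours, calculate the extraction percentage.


Compute the exponent:
-k * t = -0.078 * 47 = -3.666
Remaining concentration:
C = 7.7 * exp(-3.666)
= 7.7 * 0.02557857991
= 0.1969550653 g/L
Extracted = 7.7 - 0.1969550653 = 7.503044935 g/L
Extraction % = 7.503044935 / 7.7 * 100
= 97.4421%

97.4421%


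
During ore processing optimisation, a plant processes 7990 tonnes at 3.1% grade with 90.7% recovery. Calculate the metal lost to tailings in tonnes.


23.0352 tonnes

Total metal in feed:
= 7990 * 3.1 / 100 = 247.69 tonnes
Metal recovered:
= 247.69 * 90.7 / 100 = 224.65483 tonnes
Metal lost to tailings:
= 247.69 - 224.65483
= 23.0352 tonnes


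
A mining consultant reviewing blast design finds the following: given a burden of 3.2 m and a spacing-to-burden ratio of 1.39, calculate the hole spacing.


Spacing = burden * ratio
= 3.2 * 1.39
= 4.448 m

4.448 m


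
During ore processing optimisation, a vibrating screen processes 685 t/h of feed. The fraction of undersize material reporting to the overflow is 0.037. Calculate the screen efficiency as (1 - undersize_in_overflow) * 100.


96.3%

Screen efficiency = (1 - fraction of undersize in overflow) * 100
= (1 - 0.037) * 100
= 0.963 * 100
= 96.3%


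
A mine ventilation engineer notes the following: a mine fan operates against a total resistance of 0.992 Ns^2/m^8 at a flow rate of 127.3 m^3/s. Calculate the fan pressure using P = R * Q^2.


Compute Q^2:
Q^2 = 127.3^2 = 16205.29
Compute pressure:
P = R * Q^2 = 0.992 * 16205.29
= 16075.6477 Pa

16075.6477 Pa


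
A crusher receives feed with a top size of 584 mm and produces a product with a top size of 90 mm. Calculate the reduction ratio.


6.4889

Reduction ratio = feed size / product size
= 584 / 90
= 6.4889


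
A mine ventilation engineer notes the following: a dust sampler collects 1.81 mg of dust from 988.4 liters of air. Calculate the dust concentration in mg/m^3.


1.8312 mg/m^3

Convert liters to m^3: 1 m^3 = 1000 L
Concentration = mass / volume * 1000
= 1.81 / 988.4 * 1000
= 0.001831242412 * 1000
= 1.8312 mg/m^3


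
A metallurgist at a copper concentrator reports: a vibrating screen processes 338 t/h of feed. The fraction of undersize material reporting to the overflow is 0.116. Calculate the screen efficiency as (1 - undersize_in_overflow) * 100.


Screen efficiency = (1 - fraction of undersize in overflow) * 100
= (1 - 0.116) * 100
= 0.884 * 100
= 88.4%

88.4%


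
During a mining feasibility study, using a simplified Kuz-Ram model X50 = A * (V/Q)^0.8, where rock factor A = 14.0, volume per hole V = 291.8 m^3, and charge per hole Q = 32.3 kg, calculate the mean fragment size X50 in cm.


Compute V/Q:
V/Q = 291.8 / 32.3 = 9.034055728
Raise to the power 0.8:
(V/Q)^0.8 = 9.034055728^0.8 = 5.817095747
Multiply by A:
X50 = 14.0 * 5.817095747
= 81.4393 cm

81.4393 cm


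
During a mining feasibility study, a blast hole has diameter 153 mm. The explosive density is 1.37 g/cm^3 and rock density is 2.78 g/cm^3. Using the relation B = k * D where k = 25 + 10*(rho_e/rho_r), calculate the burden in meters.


4.579 m

First, compute k:
rho_e / rho_r = 1.37 / 2.78 = 0.4928057554
k = 25 + 10 * 0.4928057554 = 29.92805755
Then, compute burden:
B = k * D / 1000 = 29.92805755 * 153 / 1000
= 4578.992806 / 1000
= 4.579 m


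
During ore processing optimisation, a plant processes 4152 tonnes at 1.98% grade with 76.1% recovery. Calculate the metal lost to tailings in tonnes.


Total metal in feed:
= 4152 * 1.98 / 100 = 82.2096 tonnes
Metal recovered:
= 82.2096 * 76.1 / 100 = 62.5615056 tonnes
Metal lost to tailings:
= 82.2096 - 62.5615056
= 19.6481 tonnes

19.6481 tonnes


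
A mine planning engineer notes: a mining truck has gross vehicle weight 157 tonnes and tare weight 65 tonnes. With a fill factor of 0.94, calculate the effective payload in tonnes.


86.48 tonnes

Maximum payload = gross - tare
= 157 - 65 = 92 tonnes
Effective payload = max payload * fill factor
= 92 * 0.94
= 86.48 tonnes


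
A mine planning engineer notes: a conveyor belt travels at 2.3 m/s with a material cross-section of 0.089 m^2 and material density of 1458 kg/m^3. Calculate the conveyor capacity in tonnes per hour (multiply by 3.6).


Volumetric flow = speed * area
= 2.3 * 0.089 = 0.2047 m^3/s
Mass flow = volumetric * density
= 0.2047 * 1458 = 298.4526 kg/s
Convert to t/h: multiply by 3.6
Capacity = 298.4526 * 3.6
= 1074.4294 t/h

1074.4294 t/h


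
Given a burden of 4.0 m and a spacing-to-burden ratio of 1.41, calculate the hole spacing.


Spacing = burden * ratio
= 4.0 * 1.41
= 5.64 m

5.64 m


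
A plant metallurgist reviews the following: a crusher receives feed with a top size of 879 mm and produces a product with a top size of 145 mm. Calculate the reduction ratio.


6.0621

Reduction ratio = feed size / product size
= 879 / 145
= 6.0621


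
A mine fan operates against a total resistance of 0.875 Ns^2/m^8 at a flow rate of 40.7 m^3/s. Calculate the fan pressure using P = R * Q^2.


Compute Q^2:
Q^2 = 40.7^2 = 1656.49
Compute pressure:
P = R * Q^2 = 0.875 * 1656.49
= 1449.4288 Pa

1449.4288 Pa


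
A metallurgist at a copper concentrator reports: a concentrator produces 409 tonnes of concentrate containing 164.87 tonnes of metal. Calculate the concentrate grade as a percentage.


40.3105%

Grade = (metal in concentrate / concentrate mass) * 100
= (164.87 / 409) * 100
= 0.4031051345 * 100
= 40.3105%


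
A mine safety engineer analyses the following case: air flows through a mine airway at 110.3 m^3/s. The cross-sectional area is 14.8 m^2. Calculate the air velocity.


Velocity = flow rate / cross-sectional area
= 110.3 / 14.8
= 7.4527 m/s

7.4527 m/s


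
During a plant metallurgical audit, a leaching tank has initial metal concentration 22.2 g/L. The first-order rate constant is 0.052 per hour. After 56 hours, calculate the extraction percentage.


94.5633%

Compute the exponent:
-k * t = -0.052 * 56 = -2.912
Remaining concentration:
C = 22.2 * exp(-2.912)
= 22.2 * 0.05436688729
= 1.206944898 g/L
Extracted = 22.2 - 1.206944898 = 20.9930551 g/L
Extraction % = 20.9930551 / 22.2 * 100
= 94.5633%


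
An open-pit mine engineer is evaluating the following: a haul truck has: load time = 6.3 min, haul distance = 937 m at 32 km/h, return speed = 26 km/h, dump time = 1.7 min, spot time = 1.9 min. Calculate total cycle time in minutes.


13.8192 min

Convert haul speed to m/min: 32 * 1000/60 = 533.3333333 m/min
Haul time = 937 / 533.3333333 = 1.756875 min
Convert return speed to m/min: 26 * 1000/60 = 433.3333333 m/min
Return time = 937 / 433.3333333 = 2.162307692 min
Total cycle time:
= 6.3 + 1.756875 + 1.7 + 2.162307692 + 1.9
= 13.8192 min


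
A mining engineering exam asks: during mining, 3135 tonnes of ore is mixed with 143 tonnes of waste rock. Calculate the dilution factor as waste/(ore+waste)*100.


Total material = ore + waste
= 3135 + 143 = 3278 tonnes
Dilution = waste / total * 100
= 143 / 3278 * 100
= 0.04362416107 * 100
= 4.3624%

4.3624%


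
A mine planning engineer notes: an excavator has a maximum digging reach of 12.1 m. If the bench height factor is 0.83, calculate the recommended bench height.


Bench height = reach * factor
= 12.1 * 0.83
= 10.043 m

10.043 m


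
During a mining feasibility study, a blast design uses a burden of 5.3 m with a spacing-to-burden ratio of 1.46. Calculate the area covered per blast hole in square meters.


41.0114 m^2

First, find the spacing:
Spacing = burden * ratio = 5.3 * 1.46
= 7.738 m
Then, calculate the area:
Area = burden * spacing = 5.3 * 7.738
= 41.0114 m^2


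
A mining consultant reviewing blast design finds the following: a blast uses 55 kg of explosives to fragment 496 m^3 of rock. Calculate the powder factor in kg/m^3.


0.1109 kg/m^3

Powder factor = explosive mass / rock volume
= 55 / 496
= 0.1109 kg/m^3


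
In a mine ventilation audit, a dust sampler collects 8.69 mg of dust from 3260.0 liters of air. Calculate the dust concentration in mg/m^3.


2.6656 mg/m^3

Convert liters to m^3: 1 m^3 = 1000 L
Concentration = mass / volume * 1000
= 8.69 / 3260.0 * 1000
= 0.002665644172 * 1000
= 2.6656 mg/m^3


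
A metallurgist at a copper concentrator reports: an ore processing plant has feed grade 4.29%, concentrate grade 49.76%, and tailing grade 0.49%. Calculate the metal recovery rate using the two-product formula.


Using the two-product formula:
R = 100 * c * (f - t) / (f * (c - t))
Numerator = 100 * 49.76 * (4.29 - 0.49)
= 100 * 49.76 * 3.8
= 18908.8
Denominator = 4.29 * (49.76 - 0.49)
= 4.29 * 49.27
= 211.3683
R = 18908.8 / 211.3683
= 89.459%

89.459%


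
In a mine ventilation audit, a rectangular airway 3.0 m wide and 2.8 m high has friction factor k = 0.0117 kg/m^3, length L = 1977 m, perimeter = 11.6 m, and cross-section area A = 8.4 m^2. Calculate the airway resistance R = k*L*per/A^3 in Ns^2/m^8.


0.4527 Ns^2/m^8

Compute the numerator:
k * L * per = 0.0117 * 1977 * 11.6
= 268.31844
Compute the denominator:
A^3 = 8.4^3 = 592.704
Resistance:
R = 268.31844 / 592.704
= 0.4527 Ns^2/m^8


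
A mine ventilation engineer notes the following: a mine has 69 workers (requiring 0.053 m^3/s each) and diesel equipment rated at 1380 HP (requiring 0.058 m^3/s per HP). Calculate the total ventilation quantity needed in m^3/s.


Airflow for workers:
Q_people = 69 * 0.053 = 3.657 m^3/s
Airflow for diesel equipment:
Q_diesel = 1380 * 0.058 = 80.04 m^3/s
Total ventilation:
Q_total = 3.657 + 80.04
= 83.697 m^3/s

83.697 m^3/s


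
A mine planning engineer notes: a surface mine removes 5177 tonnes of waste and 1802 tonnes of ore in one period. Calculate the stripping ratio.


Stripping ratio = waste tonnage / ore tonnage
= 5177 / 1802
= 2.8729

2.8729


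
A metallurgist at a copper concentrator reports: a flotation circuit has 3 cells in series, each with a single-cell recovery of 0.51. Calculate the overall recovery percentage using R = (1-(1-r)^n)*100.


Complement of single-cell recovery:
1 - r = 1 - 0.51 = 0.49
Raise to power n:
(1 - r)^3 = 0.49^3 = 0.117649
Overall recovery:
R = (1 - 0.117649) * 100
= 88.2351%

88.2351%


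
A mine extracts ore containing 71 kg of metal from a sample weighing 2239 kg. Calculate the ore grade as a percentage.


3.1711%

Ore grade = (metal mass / ore mass) * 100
= (71 / 2239) * 100
= 0.03171058508 * 100
= 3.1711%


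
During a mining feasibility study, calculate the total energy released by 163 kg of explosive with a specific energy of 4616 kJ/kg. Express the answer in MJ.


752.408 MJ

Energy = mass * specific_energy / 1000
= 163 * 4616 / 1000
= 752408 / 1000
= 752.408 MJ


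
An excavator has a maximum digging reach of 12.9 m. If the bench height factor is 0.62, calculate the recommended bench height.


7.998 m

Bench height = reach * factor
= 12.9 * 0.62
= 7.998 m


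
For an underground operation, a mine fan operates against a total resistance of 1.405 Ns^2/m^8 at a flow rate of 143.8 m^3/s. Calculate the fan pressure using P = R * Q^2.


29053.2082 Pa

Compute Q^2:
Q^2 = 143.8^2 = 20678.44
Compute pressure:
P = R * Q^2 = 1.405 * 20678.44
= 29053.2082 Pa


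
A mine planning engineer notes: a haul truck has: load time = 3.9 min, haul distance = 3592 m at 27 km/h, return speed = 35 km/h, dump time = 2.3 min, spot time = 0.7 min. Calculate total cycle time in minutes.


21.0399 min

Convert haul speed to m/min: 27 * 1000/60 = 450 m/min
Haul time = 3592 / 450 = 7.982222222 min
Convert return speed to m/min: 35 * 1000/60 = 583.3333333 m/min
Return time = 3592 / 583.3333333 = 6.157714286 min
Total cycle time:
= 3.9 + 7.982222222 + 2.3 + 6.157714286 + 0.7
= 21.0399 min


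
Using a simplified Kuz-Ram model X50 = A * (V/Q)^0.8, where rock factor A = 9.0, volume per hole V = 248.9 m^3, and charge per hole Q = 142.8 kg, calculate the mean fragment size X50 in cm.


14.0372 cm

Compute V/Q:
V/Q = 248.9 / 142.8 = 1.742997199
Raise to the power 0.8:
(V/Q)^0.8 = 1.742997199^0.8 = 1.559686637
Multiply by A:
X50 = 9.0 * 1.559686637
= 14.0372 cm


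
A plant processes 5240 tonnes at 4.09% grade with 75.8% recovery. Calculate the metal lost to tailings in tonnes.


Total metal in feed:
= 5240 * 4.09 / 100 = 214.316 tonnes
Metal recovered:
= 214.316 * 75.8 / 100 = 162.451528 tonnes
Metal lost to tailings:
= 214.316 - 162.451528
= 51.8645 tonnes

51.8645 tonnes


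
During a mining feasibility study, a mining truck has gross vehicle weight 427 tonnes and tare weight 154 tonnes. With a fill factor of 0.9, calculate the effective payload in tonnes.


245.7 tonnes

Maximum payload = gross - tare
= 427 - 154 = 273 tonnes
Effective payload = max payload * fill factor
= 273 * 0.9
= 245.7 tonnes


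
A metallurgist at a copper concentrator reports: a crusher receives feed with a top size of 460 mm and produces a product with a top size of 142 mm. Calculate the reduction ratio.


3.2394

Reduction ratio = feed size / product size
= 460 / 142
= 3.2394


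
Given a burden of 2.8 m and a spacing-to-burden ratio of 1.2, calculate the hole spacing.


Spacing = burden * ratio
= 2.8 * 1.2
= 3.36 m

3.36 m


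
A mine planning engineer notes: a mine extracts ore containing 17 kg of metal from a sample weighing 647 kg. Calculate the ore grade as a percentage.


Ore grade = (metal mass / ore mass) * 100
= (17 / 647) * 100
= 0.02627511592 * 100
= 2.6275%

2.6275%


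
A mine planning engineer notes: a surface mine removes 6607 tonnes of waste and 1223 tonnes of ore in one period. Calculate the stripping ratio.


5.4023

Stripping ratio = waste tonnage / ore tonnage
= 6607 / 1223
= 5.4023


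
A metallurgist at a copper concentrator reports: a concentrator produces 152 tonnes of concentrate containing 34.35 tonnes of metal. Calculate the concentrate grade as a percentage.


Grade = (metal in concentrate / concentrate mass) * 100
= (34.35 / 152) * 100
= 0.2259868421 * 100
= 22.5987%

22.5987%


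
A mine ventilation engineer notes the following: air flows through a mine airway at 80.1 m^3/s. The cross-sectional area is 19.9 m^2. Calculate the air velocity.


Velocity = flow rate / cross-sectional area
= 80.1 / 19.9
= 4.0251 m/s

4.0251 m/s


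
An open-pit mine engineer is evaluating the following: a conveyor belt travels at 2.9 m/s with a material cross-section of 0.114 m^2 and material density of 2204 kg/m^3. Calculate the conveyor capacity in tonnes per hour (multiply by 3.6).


2623.1126 t/h

Volumetric flow = speed * area
= 2.9 * 0.114 = 0.3306 m^3/s
Mass flow = volumetric * density
= 0.3306 * 2204 = 728.6424 kg/s
Convert to t/h: multiply by 3.6
Capacity = 728.6424 * 3.6
= 2623.1126 t/h


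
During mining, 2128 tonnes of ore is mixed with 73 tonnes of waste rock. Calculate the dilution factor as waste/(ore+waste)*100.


Total material = ore + waste
= 2128 + 73 = 2201 tonnes
Dilution = waste / total * 100
= 73 / 2201 * 100
= 0.03316674239 * 100
= 3.3167%

3.3167%


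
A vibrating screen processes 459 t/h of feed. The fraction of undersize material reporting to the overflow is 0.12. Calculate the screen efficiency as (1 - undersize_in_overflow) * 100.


Screen efficiency = (1 - fraction of undersize in overflow) * 100
= (1 - 0.12) * 100
= 0.88 * 100
= 88.0%

88.0%


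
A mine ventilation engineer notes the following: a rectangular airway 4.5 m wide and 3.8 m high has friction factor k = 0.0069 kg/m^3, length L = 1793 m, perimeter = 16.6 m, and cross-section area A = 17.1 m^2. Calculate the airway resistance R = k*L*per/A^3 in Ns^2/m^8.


Compute the numerator:
k * L * per = 0.0069 * 1793 * 16.6
= 205.37022
Compute the denominator:
A^3 = 17.1^3 = 5000.211
Resistance:
R = 205.37022 / 5000.211
= 0.0411 Ns^2/m^8

0.0411 Ns^2/m^8


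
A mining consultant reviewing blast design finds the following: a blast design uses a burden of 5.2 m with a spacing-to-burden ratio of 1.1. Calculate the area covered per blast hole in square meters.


First, find the spacing:
Spacing = burden * ratio = 5.2 * 1.1
= 5.72 m
Then, calculate the area:
Area = burden * spacing = 5.2 * 5.72
= 29.744 m^2

29.744 m^2


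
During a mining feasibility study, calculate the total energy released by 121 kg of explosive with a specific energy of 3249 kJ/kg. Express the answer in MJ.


393.129 MJ

Energy = mass * specific_energy / 1000
= 121 * 3249 / 1000
= 393129 / 1000
= 393.129 MJ


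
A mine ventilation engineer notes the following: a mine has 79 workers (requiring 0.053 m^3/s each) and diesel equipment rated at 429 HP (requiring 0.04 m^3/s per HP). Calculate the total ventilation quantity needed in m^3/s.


Airflow for workers:
Q_people = 79 * 0.053 = 4.187 m^3/s
Airflow for diesel equipment:
Q_diesel = 429 * 0.04 = 17.16 m^3/s
Total ventilation:
Q_total = 4.187 + 17.16
= 21.347 m^3/s

21.347 m^3/s


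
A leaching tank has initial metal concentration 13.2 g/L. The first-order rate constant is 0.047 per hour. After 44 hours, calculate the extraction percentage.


87.3562%

Compute the exponent:
-k * t = -0.047 * 44 = -2.068
Remaining concentration:
C = 13.2 * exp(-2.068)
= 13.2 * 0.1264384058
= 1.668986957 g/L
Extracted = 13.2 - 1.668986957 = 11.53101304 g/L
Extraction % = 11.53101304 / 13.2 * 100
= 87.3562%


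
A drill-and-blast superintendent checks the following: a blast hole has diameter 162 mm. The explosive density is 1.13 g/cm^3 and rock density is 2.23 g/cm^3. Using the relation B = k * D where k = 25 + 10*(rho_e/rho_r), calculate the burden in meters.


First, compute k:
rho_e / rho_r = 1.13 / 2.23 = 0.5067264574
k = 25 + 10 * 0.5067264574 = 30.06726457
Then, compute burden:
B = k * D / 1000 = 30.06726457 * 162 / 1000
= 4870.896861 / 1000
= 4.8709 m

4.8709 m


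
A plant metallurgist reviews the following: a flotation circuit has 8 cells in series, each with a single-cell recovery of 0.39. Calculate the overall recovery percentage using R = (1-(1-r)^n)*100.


98.0829%

Complement of single-cell recovery:
1 - r = 1 - 0.39 = 0.61
Raise to power n:
(1 - r)^8 = 0.61^8 = 0.0191707313
Overall recovery:
R = (1 - 0.0191707313) * 100
= 98.0829%


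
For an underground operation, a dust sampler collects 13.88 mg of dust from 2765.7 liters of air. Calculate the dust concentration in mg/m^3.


Convert liters to m^3: 1 m^3 = 1000 L
Concentration = mass / volume * 1000
= 13.88 / 2765.7 * 1000
= 0.005018620964 * 1000
= 5.0186 mg/m^3

5.0186 mg/m^3


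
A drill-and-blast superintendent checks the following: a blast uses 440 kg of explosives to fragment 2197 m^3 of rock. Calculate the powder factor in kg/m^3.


0.2003 kg/m^3

Powder factor = explosive mass / rock volume
= 440 / 2197
= 0.2003 kg/m^3


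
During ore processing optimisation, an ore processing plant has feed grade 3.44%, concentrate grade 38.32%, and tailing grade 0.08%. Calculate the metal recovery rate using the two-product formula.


Using the two-product formula:
R = 100 * c * (f - t) / (f * (c - t))
Numerator = 100 * 38.32 * (3.44 - 0.08)
= 100 * 38.32 * 3.36
= 12875.52
Denominator = 3.44 * (38.32 - 0.08)
= 3.44 * 38.24
= 131.5456
R = 12875.52 / 131.5456
= 97.8788%

97.8788%


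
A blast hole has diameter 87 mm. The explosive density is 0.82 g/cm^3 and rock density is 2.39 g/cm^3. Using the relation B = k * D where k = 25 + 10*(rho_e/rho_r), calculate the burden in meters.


First, compute k:
rho_e / rho_r = 0.82 / 2.39 = 0.3430962343
k = 25 + 10 * 0.3430962343 = 28.43096234
Then, compute burden:
B = k * D / 1000 = 28.43096234 * 87 / 1000
= 2473.493724 / 1000
= 2.4735 m

2.4735 m


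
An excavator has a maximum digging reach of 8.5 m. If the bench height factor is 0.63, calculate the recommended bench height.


Bench height = reach * factor
= 8.5 * 0.63
= 5.355 m

5.355 m


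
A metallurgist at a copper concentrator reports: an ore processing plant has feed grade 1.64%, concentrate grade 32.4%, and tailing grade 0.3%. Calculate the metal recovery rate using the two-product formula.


82.4709%

Using the two-product formula:
R = 100 * c * (f - t) / (f * (c - t))
Numerator = 100 * 32.4 * (1.64 - 0.3)
= 100 * 32.4 * 1.34
= 4341.6
Denominator = 1.64 * (32.4 - 0.3)
= 1.64 * 32.1
= 52.644
R = 4341.6 / 52.644
= 82.4709%


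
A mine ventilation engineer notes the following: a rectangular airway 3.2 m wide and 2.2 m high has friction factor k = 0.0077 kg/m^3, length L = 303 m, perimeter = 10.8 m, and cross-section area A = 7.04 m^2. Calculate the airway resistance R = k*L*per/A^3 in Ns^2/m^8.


Compute the numerator:
k * L * per = 0.0077 * 303 * 10.8
= 25.19748
Compute the denominator:
A^3 = 7.04^3 = 348.913664
Resistance:
R = 25.19748 / 348.913664
= 0.0722 Ns^2/m^8

0.0722 Ns^2/m^8


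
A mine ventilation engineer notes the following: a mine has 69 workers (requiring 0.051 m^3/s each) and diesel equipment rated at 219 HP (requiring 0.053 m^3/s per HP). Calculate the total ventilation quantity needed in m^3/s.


15.126 m^3/s

Airflow for workers:
Q_people = 69 * 0.051 = 3.519 m^3/s
Airflow for diesel equipment:
Q_diesel = 219 * 0.053 = 11.607 m^3/s
Total ventilation:
Q_total = 3.519 + 11.607
= 15.126 m^3/s


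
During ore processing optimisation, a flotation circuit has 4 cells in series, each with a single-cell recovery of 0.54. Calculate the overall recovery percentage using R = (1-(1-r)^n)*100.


Complement of single-cell recovery:
1 - r = 1 - 0.54 = 0.46
Raise to power n:
(1 - r)^4 = 0.46^4 = 0.04477456
Overall recovery:
R = (1 - 0.04477456) * 100
= 95.5225%

95.5225%


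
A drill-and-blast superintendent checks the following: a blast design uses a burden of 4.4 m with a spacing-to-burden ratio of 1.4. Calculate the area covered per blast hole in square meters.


First, find the spacing:
Spacing = burden * ratio = 4.4 * 1.4
= 6.16 m
Then, calculate the area:
Area = burden * spacing = 4.4 * 6.16
= 27.104 m^2

27.104 m^2


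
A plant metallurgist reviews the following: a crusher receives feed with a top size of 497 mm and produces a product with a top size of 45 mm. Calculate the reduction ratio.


Reduction ratio = feed size / product size
= 497 / 45
= 11.0444

11.0444


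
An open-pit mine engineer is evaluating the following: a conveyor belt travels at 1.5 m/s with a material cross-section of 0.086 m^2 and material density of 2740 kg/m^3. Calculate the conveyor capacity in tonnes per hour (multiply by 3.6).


Volumetric flow = speed * area
= 1.5 * 0.086 = 0.129 m^3/s
Mass flow = volumetric * density
= 0.129 * 2740 = 353.46 kg/s
Convert to t/h: multiply by 3.6
Capacity = 353.46 * 3.6
= 1272.456 t/h

1272.456 t/h


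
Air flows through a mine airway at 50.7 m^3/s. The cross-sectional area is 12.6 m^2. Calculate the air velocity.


4.0238 m/s

Velocity = flow rate / cross-sectional area
= 50.7 / 12.6
= 4.0238 m/s


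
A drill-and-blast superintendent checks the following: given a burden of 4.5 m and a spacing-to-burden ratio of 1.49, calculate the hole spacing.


Spacing = burden * ratio
= 4.5 * 1.49
= 6.705 m

6.705 m


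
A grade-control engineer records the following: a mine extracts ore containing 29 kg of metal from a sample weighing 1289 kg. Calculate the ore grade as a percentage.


Ore grade = (metal mass / ore mass) * 100
= (29 / 1289) * 100
= 0.02249806051 * 100
= 2.2498%

2.2498%


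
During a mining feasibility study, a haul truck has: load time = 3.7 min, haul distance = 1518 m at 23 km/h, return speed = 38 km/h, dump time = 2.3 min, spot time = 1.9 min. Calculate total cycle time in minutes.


Convert haul speed to m/min: 23 * 1000/60 = 383.3333333 m/min
Haul time = 1518 / 383.3333333 = 3.96 min
Convert return speed to m/min: 38 * 1000/60 = 633.3333333 m/min
Return time = 1518 / 633.3333333 = 2.396842105 min
Total cycle time:
= 3.7 + 3.96 + 2.3 + 2.396842105 + 1.9
= 14.2568 min

14.2568 min


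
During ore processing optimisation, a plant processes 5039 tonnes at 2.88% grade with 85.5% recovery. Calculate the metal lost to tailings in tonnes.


Total metal in feed:
= 5039 * 2.88 / 100 = 145.1232 tonnes
Metal recovered:
= 145.1232 * 85.5 / 100 = 124.080336 tonnes
Metal lost to tailings:
= 145.1232 - 124.080336
= 21.0429 tonnes

21.0429 tonnes


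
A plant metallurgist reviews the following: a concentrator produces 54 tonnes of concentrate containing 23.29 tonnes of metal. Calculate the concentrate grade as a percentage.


Grade = (metal in concentrate / concentrate mass) * 100
= (23.29 / 54) * 100
= 0.4312962963 * 100
= 43.1296%

43.1296%


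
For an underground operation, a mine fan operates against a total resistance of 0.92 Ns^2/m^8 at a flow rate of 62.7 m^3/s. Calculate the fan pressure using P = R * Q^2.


3616.7868 Pa

Compute Q^2:
Q^2 = 62.7^2 = 3931.29
Compute pressure:
P = R * Q^2 = 0.92 * 3931.29
= 3616.7868 Pa


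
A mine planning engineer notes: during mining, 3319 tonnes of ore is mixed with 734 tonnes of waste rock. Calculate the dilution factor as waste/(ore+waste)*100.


Total material = ore + waste
= 3319 + 734 = 4053 tonnes
Dilution = waste / total * 100
= 734 / 4053 * 100
= 0.1811004194 * 100
= 18.11%

18.11%


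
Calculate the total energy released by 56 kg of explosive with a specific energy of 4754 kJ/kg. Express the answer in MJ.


266.224 MJ

Energy = mass * specific_energy / 1000
= 56 * 4754 / 1000
= 266224 / 1000
= 266.224 MJ


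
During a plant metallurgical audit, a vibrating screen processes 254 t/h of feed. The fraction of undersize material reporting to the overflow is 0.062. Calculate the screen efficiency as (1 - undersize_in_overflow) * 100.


93.8%

Screen efficiency = (1 - fraction of undersize in overflow) * 100
= (1 - 0.062) * 100
= 0.938 * 100
= 93.8%


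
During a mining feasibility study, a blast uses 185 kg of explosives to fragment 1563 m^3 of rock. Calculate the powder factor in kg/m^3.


Powder factor = explosive mass / rock volume
= 185 / 1563
= 0.1184 kg/m^3

0.1184 kg/m^3


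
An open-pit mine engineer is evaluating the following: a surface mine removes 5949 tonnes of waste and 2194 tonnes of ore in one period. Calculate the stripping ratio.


2.7115

Stripping ratio = waste tonnage / ore tonnage
= 5949 / 2194
= 2.7115


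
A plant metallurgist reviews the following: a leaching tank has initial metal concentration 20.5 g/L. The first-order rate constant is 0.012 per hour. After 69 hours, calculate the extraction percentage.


Compute the exponent:
-k * t = -0.012 * 69 = -0.828
Remaining concentration:
C = 20.5 * exp(-0.828)
= 20.5 * 0.4369222576
= 8.95690628 g/L
Extracted = 20.5 - 8.95690628 = 11.54309372 g/L
Extraction % = 11.54309372 / 20.5 * 100
= 56.3078%

56.3078%


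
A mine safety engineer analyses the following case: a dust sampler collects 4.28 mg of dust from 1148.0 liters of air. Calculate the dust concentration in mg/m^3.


3.7282 mg/m^3

Convert liters to m^3: 1 m^3 = 1000 L
Concentration = mass / volume * 1000
= 4.28 / 1148.0 * 1000
= 0.003728222997 * 1000
= 3.7282 mg/m^3


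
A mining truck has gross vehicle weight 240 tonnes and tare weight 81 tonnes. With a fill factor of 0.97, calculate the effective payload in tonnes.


154.23 tonnes

Maximum payload = gross - tare
= 240 - 81 = 159 tonnes
Effective payload = max payload * fill factor
= 159 * 0.97
= 154.23 tonnes


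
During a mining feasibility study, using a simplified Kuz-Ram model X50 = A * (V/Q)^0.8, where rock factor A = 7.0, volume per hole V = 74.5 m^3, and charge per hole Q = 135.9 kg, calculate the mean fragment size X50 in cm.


4.3276 cm

Compute V/Q:
V/Q = 74.5 / 135.9 = 0.5481972038
Raise to the power 0.8:
(V/Q)^0.8 = 0.5481972038^0.8 = 0.6182291134
Multiply by A:
X50 = 7.0 * 0.6182291134
= 4.3276 cm


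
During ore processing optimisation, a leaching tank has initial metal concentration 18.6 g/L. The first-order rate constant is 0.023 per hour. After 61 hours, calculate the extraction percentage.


75.4142%

Compute the exponent:
-k * t = -0.023 * 61 = -1.403
Remaining concentration:
C = 18.6 * exp(-1.403)
= 18.6 * 0.2458582816
= 4.572964038 g/L
Extracted = 18.6 - 4.572964038 = 14.02703596 g/L
Extraction % = 14.02703596 / 18.6 * 100
= 75.4142%


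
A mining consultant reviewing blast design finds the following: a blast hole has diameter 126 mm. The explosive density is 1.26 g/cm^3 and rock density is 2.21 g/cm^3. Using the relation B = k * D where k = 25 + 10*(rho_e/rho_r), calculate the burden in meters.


3.8684 m

First, compute k:
rho_e / rho_r = 1.26 / 2.21 = 0.5701357466
k = 25 + 10 * 0.5701357466 = 30.70135747
Then, compute burden:
B = k * D / 1000 = 30.70135747 * 126 / 1000
= 3868.371041 / 1000
= 3.8684 m


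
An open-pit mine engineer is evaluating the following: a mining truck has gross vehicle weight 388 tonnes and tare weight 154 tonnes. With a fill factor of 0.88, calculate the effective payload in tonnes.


Maximum payload = gross - tare
= 388 - 154 = 234 tonnes
Effective payload = max payload * fill factor
= 234 * 0.88
= 205.92 tonnes

205.92 tonnes


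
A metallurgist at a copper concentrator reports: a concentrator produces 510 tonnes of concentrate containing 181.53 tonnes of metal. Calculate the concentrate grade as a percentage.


Grade = (metal in concentrate / concentrate mass) * 100
= (181.53 / 510) * 100
= 0.3559411765 * 100
= 35.5941%

35.5941%


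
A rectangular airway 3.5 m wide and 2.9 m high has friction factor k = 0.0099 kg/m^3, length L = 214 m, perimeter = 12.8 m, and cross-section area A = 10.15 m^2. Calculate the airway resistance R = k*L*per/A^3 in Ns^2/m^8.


Compute the numerator:
k * L * per = 0.0099 * 214 * 12.8
= 27.11808
Compute the denominator:
A^3 = 10.15^3 = 1045.678375
Resistance:
R = 27.11808 / 1045.678375
= 0.0259 Ns^2/m^8

0.0259 Ns^2/m^8


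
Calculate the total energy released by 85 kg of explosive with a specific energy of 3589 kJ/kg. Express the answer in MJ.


305.065 MJ

Energy = mass * specific_energy / 1000
= 85 * 3589 / 1000
= 305065 / 1000
= 305.065 MJ


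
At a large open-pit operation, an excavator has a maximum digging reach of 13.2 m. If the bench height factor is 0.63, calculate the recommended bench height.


8.316 m

Bench height = reach * factor
= 13.2 * 0.63
= 8.316 m


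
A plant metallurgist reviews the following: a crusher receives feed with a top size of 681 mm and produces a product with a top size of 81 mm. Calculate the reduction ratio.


Reduction ratio = feed size / product size
= 681 / 81
= 8.4074

8.4074


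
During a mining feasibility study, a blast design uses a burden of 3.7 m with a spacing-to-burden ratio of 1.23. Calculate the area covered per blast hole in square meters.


16.8387 m^2

First, find the spacing:
Spacing = burden * ratio = 3.7 * 1.23
= 4.551 m
Then, calculate the area:
Area = burden * spacing = 3.7 * 4.551
= 16.8387 m^2


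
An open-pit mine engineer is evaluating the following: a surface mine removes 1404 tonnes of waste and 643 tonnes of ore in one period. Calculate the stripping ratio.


Stripping ratio = waste tonnage / ore tonnage
= 1404 / 643
= 2.1835

2.1835


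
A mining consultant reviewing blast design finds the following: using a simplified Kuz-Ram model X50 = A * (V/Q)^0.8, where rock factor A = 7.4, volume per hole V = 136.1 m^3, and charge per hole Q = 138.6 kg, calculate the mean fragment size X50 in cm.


Compute V/Q:
V/Q = 136.1 / 138.6 = 0.981962482
Raise to the power 0.8:
(V/Q)^0.8 = 0.981962482^0.8 = 0.9855437677
Multiply by A:
X50 = 7.4 * 0.9855437677
= 7.293 cm

7.293 cm


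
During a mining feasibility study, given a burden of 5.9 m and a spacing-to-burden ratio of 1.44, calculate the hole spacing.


Spacing = burden * ratio
= 5.9 * 1.44
= 8.496 m

8.496 m


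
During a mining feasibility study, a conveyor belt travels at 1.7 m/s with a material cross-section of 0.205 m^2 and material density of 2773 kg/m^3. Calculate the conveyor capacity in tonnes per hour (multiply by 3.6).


3479.0058 t/h

Volumetric flow = speed * area
= 1.7 * 0.205 = 0.3485 m^3/s
Mass flow = volumetric * density
= 0.3485 * 2773 = 966.3905 kg/s
Convert to t/h: multiply by 3.6
Capacity = 966.3905 * 3.6
= 3479.0058 t/h


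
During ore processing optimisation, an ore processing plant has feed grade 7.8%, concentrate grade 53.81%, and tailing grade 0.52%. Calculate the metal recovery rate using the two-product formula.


94.2441%

Using the two-product formula:
R = 100 * c * (f - t) / (f * (c - t))
Numerator = 100 * 53.81 * (7.8 - 0.52)
= 100 * 53.81 * 7.28
= 39173.68
Denominator = 7.8 * (53.81 - 0.52)
= 7.8 * 53.29
= 415.662
R = 39173.68 / 415.662
= 94.2441%


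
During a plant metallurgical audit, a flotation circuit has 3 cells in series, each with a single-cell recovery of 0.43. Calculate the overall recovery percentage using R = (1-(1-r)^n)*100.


81.4807%

Complement of single-cell recovery:
1 - r = 1 - 0.43 = 0.57
Raise to power n:
(1 - r)^3 = 0.57^3 = 0.185193
Overall recovery:
R = (1 - 0.185193) * 100
= 81.4807%


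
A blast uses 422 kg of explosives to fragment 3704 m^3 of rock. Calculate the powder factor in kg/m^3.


0.1139 kg/m^3

Powder factor = explosive mass / rock volume
= 422 / 3704
= 0.1139 kg/m^3


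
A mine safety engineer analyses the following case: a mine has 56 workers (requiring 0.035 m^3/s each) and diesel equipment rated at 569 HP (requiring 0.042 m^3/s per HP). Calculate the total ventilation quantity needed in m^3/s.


Airflow for workers:
Q_people = 56 * 0.035 = 1.96 m^3/s
Airflow for diesel equipment:
Q_diesel = 569 * 0.042 = 23.898 m^3/s
Total ventilation:
Q_total = 1.96 + 23.898
= 25.858 m^3/s

25.858 m^3/s


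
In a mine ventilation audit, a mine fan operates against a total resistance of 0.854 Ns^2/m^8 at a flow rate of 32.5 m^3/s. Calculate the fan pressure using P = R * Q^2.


Compute Q^2:
Q^2 = 32.5^2 = 1056.25
Compute pressure:
P = R * Q^2 = 0.854 * 1056.25
= 902.0375 Pa

902.0375 Pa
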